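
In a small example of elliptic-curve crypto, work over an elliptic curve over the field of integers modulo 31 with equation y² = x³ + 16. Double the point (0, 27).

tangent at (0, 27): λ = (3·0² + 0)/(2·27) ≡ 0/23. 23⁻¹ ≡ 27 (mod 31), so λ ≡ 0·27 ≡ 0.
  x = λ² - 0 - 0 = 0 - 0 ≡ 0; y = λ·(0 - 0) - 27 ≡ 4. → (0, 4)

(0, 4)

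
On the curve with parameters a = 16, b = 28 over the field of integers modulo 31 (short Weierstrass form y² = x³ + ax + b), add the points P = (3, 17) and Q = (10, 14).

(3, 14)

(3, 17) + (10, 14). λ = (14 - 17)/(10 - 3) ≡ 28/7 mod 31. 7⁻¹ ≡ 9 (mod 31), so λ ≡ 4.
  x = λ² - 3 - 10 = 16 - 13 ≡ 3; y = λ·(3 - 3) - 17 ≡ 14. → (3, 14)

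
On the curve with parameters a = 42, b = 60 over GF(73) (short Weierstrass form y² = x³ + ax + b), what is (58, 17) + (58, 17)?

(22, 68)

tangent at (58, 17): λ = (3·58² + 42)/(2·17) ≡ 60/34. 34⁻¹ ≡ 58 (mod 73) since 34·58 = 1972 ≡ 1, so λ ≡ 60·58 ≡ 49.
  x = λ² - 58 - 58 = 2401 - 116 ≡ 22; y = λ·(58 - 22) - 17 ≡ 68. → (22, 68)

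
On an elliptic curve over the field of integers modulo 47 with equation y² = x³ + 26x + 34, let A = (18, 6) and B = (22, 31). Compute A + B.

(18, 6) + (22, 31). λ = (31 - 6)/(22 - 18) ≡ 25/4 mod 47. 4⁻¹ ≡ 12 (mod 47) since 4·12 = 48 ≡ 1, so λ ≡ 18.
  x = λ² - 18 - 22 = 324 - 40 ≡ 2; y = λ·(18 - 2) - 6 ≡ 0. → (2, 0)

(2, 0)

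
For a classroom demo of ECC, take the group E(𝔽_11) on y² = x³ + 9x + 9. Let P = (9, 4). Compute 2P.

tangent at (9, 4): λ = (3·9² + 9)/(2·4) ≡ 10/8. 8⁻¹ ≡ 7 (mod 11), so λ ≡ 10·7 ≡ 4.
  x = λ² - 9 - 9 = 16 - 18 ≡ 9; y = λ·(9 - 9) - 4 ≡ 7. → (9, 7)

(9, 7)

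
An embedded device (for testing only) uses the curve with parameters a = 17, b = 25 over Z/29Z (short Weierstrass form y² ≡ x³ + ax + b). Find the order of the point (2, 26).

11

2P: tangent at (2, 26): λ = (3·2² + 17)/(2·26) ≡ 0/23. 23⁻¹ ≡ 24 (mod 29) since 23·24 = 552 ≡ 1, so λ ≡ 0·24 ≡ 0.
  x = λ² - 2 - 2 = 0 - 4 ≡ 25; y = λ·(2 - 25) - 26 ≡ 3. → (25, 3)
3P: (25, 3) + (2, 26). λ = (26 - 3)/(2 - 25) ≡ 23/6 mod 29. 6⁻¹ ≡ 5 (mod 29), so λ ≡ 28.
  x = λ² - 25 - 2 = 784 - 27 ≡ 3; y = λ·(25 - 3) - 3 ≡ 4. → (3, 4)
4P: (3, 4) + (2, 26). λ = (26 - 4)/(2 - 3) ≡ 22/28 mod 29. 28⁻¹ ≡ 28 (mod 29), so λ ≡ 7.
  x = λ² - 3 - 2 = 49 - 5 ≡ 15; y = λ·(3 - 15) - 4 ≡ 28. → (15, 28)
5P: (15, 28) + (2, 26). λ = (26 - 28)/(2 - 15) ≡ 27/16 mod 29. 16⁻¹ ≡ 20 (mod 29) since 16·20 = 320 ≡ 1, so λ ≡ 18.
  x = λ² - 15 - 2 = 324 - 17 ≡ 17; y = λ·(15 - 17) - 28 ≡ 23. → (17, 23)
6P: (17, 23) + (2, 26). λ = (26 - 23)/(2 - 17) ≡ 3/14 mod 29. 14⁻¹ ≡ 27 (mod 29), so λ ≡ 23.
  x = λ² - 17 - 2 = 529 - 19 ≡ 17; y = λ·(17 - 17) - 23 ≡ 6. → (17, 6)
7P: (17, 6) + (2, 26). λ = (26 - 6)/(2 - 17) ≡ 20/14 mod 29. 14⁻¹ ≡ 27 (mod 29) since 14·27 = 378 ≡ 1, so λ ≡ 18.
  x = λ² - 17 - 2 = 324 - 19 ≡ 15; y = λ·(17 - 15) - 6 ≡ 1. → (15, 1)
8P: (15, 1) + (2, 26). λ = (26 - 1)/(2 - 15) ≡ 25/16 mod 29. 16⁻¹ ≡ 20 (mod 29), so λ ≡ 7.
  x = λ² - 15 - 2 = 49 - 17 ≡ 3; y = λ·(15 - 3) - 1 ≡ 25. → (3, 25)
9P: (3, 25) + (2, 26). λ = (26 - 25)/(2 - 3) ≡ 1/28 mod 29. 28⁻¹ ≡ 28 (mod 29) since 28·28 = 784 ≡ 1, so λ ≡ 28.
  x = λ² - 3 - 2 = 784 - 5 ≡ 25; y = λ·(3 - 25) - 25 ≡ 26. → (25, 26)
10P: (25, 26) + (2, 26). λ = (26 - 26)/(2 - 25) ≡ 0/6 mod 29. 6⁻¹ ≡ 5 (mod 29) since 6·5 = 30 ≡ 1, so λ ≡ 0.
  x = λ² - 25 - 2 = 0 - 27 ≡ 2; y = λ·(25 - 2) - 26 ≡ 3. → (2, 3)
11P: (2, 3) + (2, 26): same x and y₁ ≡ -y₂, so the sum is 𝒪.
11P = 𝒪, so the order is 11.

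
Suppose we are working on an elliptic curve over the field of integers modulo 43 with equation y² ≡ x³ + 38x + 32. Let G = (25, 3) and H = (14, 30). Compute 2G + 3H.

First 2G:
Repeated addition: build up to 2G.
2G: tangent at (25, 3): λ = (3·25² + 38)/(2·3) ≡ 21/6. 6⁻¹ ≡ 36 (mod 43), so λ ≡ 21·36 ≡ 25.
  x = λ² - 25 - 25 = 625 - 50 ≡ 16; y = λ·(25 - 16) - 3 ≡ 7. → (16, 7)
2G = (16, 7).
Next 3H:
Repeated addition: build up to 3H.
2H: tangent at (14, 30): λ = (3·14² + 38)/(2·30) ≡ 24/17. 17⁻¹ ≡ 38 (mod 43) since 17·38 = 646 ≡ 1, so λ ≡ 24·38 ≡ 9.
  x = λ² - 14 - 14 = 81 - 28 ≡ 10; y = λ·(14 - 10) - 30 ≡ 6. → (10, 6)
3H: (10, 6) + (14, 30). λ = (30 - 6)/(14 - 10) ≡ 24/4 mod 43. 4⁻¹ ≡ 11 (mod 43), so λ ≡ 6.
  x = λ² - 10 - 14 = 36 - 24 ≡ 12; y = λ·(10 - 12) - 6 ≡ 25. → (12, 25)
3H = (12, 25).
Finally 2G + 3H:
(16, 7) + (12, 25). λ = (25 - 7)/(12 - 16) ≡ 18/39 mod 43. 39⁻¹ ≡ 32 (mod 43), so λ ≡ 17.
  x = λ² - 16 - 12 = 289 - 28 ≡ 3; y = λ·(16 - 3) - 7 ≡ 42. → (3, 42)

(3, 42)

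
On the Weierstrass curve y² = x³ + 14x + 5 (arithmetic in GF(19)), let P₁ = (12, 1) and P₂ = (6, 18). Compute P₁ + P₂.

(12, 1) + (6, 18). λ = (18 - 1)/(6 - 12) ≡ 17/13 mod 19. 13⁻¹ ≡ 3 (mod 19) since 13·3 = 39 ≡ 1, so λ ≡ 13.
  x = λ² - 12 - 6 = 169 - 18 ≡ 18; y = λ·(12 - 18) - 1 ≡ 16. → (18, 16)

(18, 16)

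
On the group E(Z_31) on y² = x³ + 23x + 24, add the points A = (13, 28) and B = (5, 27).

(13, 28) + (5, 27). λ = (27 - 28)/(5 - 13) ≡ 30/23 mod 31. 23⁻¹ ≡ 27 (mod 31), so λ ≡ 4.
  x = λ² - 13 - 5 = 16 - 18 ≡ 29; y = λ·(13 - 29) - 28 ≡ 1. → (29, 1)

(29, 1)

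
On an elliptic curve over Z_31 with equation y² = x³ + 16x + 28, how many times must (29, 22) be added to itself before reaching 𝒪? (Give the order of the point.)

2P: tangent at (29, 22): λ = (3·29² + 16)/(2·22) ≡ 28/13. 13⁻¹ ≡ 12 (mod 31), so λ ≡ 28·12 ≡ 26.
  x = λ² - 29 - 29 = 676 - 58 ≡ 29; y = λ·(29 - 29) - 22 ≡ 9. → (29, 9)
3P: (29, 9) + (29, 22): same x and y₁ ≡ -y₂, so the sum is 𝒪.
3P = 𝒪, so the order is 3.

3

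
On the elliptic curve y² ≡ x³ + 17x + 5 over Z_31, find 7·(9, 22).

Write Q = (9, 22).
Repeated addition: build up to 7Q.
2Q: tangent at (9, 22): λ = (3·9² + 17)/(2·22) ≡ 12/13. 13⁻¹ ≡ 12 (mod 31), so λ ≡ 12·12 ≡ 20.
  x = λ² - 9 - 9 = 400 - 18 ≡ 10; y = λ·(9 - 10) - 22 ≡ 20. → (10, 20)
3Q: (10, 20) + (9, 22). λ = (22 - 20)/(9 - 10) ≡ 2/30 mod 31. 30⁻¹ ≡ 30 (mod 31) since 30·30 = 900 ≡ 1, so λ ≡ 29.
  x = λ² - 10 - 9 = 841 - 19 ≡ 16; y = λ·(10 - 16) - 20 ≡ 23. → (16, 23)
4Q: (16, 23) + (9, 22). λ = (22 - 23)/(9 - 16) ≡ 30/24 mod 31. 24⁻¹ ≡ 22 (mod 31) since 24·22 = 528 ≡ 1, so λ ≡ 9.
  x = λ² - 16 - 9 = 81 - 25 ≡ 25; y = λ·(16 - 25) - 23 ≡ 20. → (25, 20)
5Q: (25, 20) + (9, 22). λ = (22 - 20)/(9 - 25) ≡ 2/15 mod 31. 15⁻¹ ≡ 29 (mod 31), so λ ≡ 27.
  x = λ² - 25 - 9 = 729 - 34 ≡ 13; y = λ·(25 - 13) - 20 ≡ 25. → (13, 25)
6Q: (13, 25) + (9, 22). λ = (22 - 25)/(9 - 13) ≡ 28/27 mod 31. 27⁻¹ ≡ 23 (mod 31), so λ ≡ 24.
  x = λ² - 13 - 9 = 576 - 22 ≡ 27; y = λ·(13 - 27) - 25 ≡ 11. → (27, 11)
7Q: (27, 11) + (9, 22). λ = (22 - 11)/(9 - 27) ≡ 11/13 mod 31. 13⁻¹ ≡ 12 (mod 31) since 13·12 = 156 ≡ 1, so λ ≡ 8.
  x = λ² - 27 - 9 = 64 - 36 ≡ 28; y = λ·(27 - 28) - 11 ≡ 12. → (28, 12)

(28, 12)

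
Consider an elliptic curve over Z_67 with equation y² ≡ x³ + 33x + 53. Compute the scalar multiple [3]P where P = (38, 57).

Repeated addition: build up to 3P.
2P: tangent at (38, 57): λ = (3·38² + 33)/(2·57) ≡ 10/47. 47⁻¹ ≡ 10 (mod 67) since 47·10 = 470 ≡ 1, so λ ≡ 10·10 ≡ 33.
  x = λ² - 38 - 38 = 1089 - 76 ≡ 8; y = λ·(38 - 8) - 57 ≡ 62. → (8, 62)
3P: (8, 62) + (38, 57). λ = (57 - 62)/(38 - 8) ≡ 62/30 mod 67. 30⁻¹ ≡ 38 (mod 67) since 30·38 = 1140 ≡ 1, so λ ≡ 11.
  x = λ² - 8 - 38 = 121 - 46 ≡ 8; y = λ·(8 - 8) - 62 ≡ 5. → (8, 5)

(8, 5)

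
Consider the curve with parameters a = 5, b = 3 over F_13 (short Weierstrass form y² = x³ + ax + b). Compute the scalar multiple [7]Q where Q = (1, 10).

(7, 2)

Repeated addition: build up to 7Q.
2Q: tangent at (1, 10): λ = (3·1² + 5)/(2·10) ≡ 8/7. 7⁻¹ ≡ 2 (mod 13) since 7·2 = 14 ≡ 1, so λ ≡ 8·2 ≡ 3.
  x = λ² - 1 - 1 = 9 - 2 ≡ 7; y = λ·(1 - 7) - 10 ≡ 11. → (7, 11)
3Q: (7, 11) + (1, 10). λ = (10 - 11)/(1 - 7) ≡ 12/7 mod 13. 7⁻¹ ≡ 2 (mod 13) since 7·2 = 14 ≡ 1, so λ ≡ 11.
  x = λ² - 7 - 1 = 121 - 8 ≡ 9; y = λ·(7 - 9) - 11 ≡ 6. → (9, 6)
4Q: (9, 6) + (1, 10). λ = (10 - 6)/(1 - 9) ≡ 4/5 mod 13. 5⁻¹ ≡ 8 (mod 13) since 5·8 = 40 ≡ 1, so λ ≡ 6.
  x = λ² - 9 - 1 = 36 - 10 ≡ 0; y = λ·(9 - 0) - 6 ≡ 9. → (0, 9)
5Q: (0, 9) + (1, 10). λ = (10 - 9)/(1 - 0) ≡ 1/1 mod 13. 1⁻¹ ≡ 1 (mod 13), so λ ≡ 1.
  x = λ² - 0 - 1 = 1 - 1 ≡ 0; y = λ·(0 - 0) - 9 ≡ 4. → (0, 4)
6Q: (0, 4) + (1, 10). λ = (10 - 4)/(1 - 0) ≡ 6/1 mod 13. 1⁻¹ ≡ 1 (mod 13), so λ ≡ 6.
  x = λ² - 0 - 1 = 36 - 1 ≡ 9; y = λ·(0 - 9) - 4 ≡ 7. → (9, 7)
7Q: (9, 7) + (1, 10). λ = (10 - 7)/(1 - 9) ≡ 3/5 mod 13. 5⁻¹ ≡ 8 (mod 13) since 5·8 = 40 ≡ 1, so λ ≡ 11.
  x = λ² - 9 - 1 = 121 - 10 ≡ 7; y = λ·(9 - 7) - 7 ≡ 2. → (7, 2)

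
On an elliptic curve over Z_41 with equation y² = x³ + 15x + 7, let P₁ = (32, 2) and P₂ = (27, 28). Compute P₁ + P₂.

(32, 39)

(32, 2) + (27, 28). λ = (28 - 2)/(27 - 32) ≡ 26/36 mod 41. 36⁻¹ ≡ 8 (mod 41), so λ ≡ 3.
  x = λ² - 32 - 27 = 9 - 59 ≡ 32; y = λ·(32 - 32) - 2 ≡ 39. → (32, 39)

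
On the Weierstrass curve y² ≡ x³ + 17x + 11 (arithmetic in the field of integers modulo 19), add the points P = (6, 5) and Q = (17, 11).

(12, 9)

(6, 5) + (17, 11). λ = (11 - 5)/(17 - 6) ≡ 6/11 mod 19. 11⁻¹ ≡ 7 (mod 19), so λ ≡ 4.
  x = λ² - 6 - 17 = 16 - 23 ≡ 12; y = λ·(6 - 12) - 5 ≡ 9. → (12, 9)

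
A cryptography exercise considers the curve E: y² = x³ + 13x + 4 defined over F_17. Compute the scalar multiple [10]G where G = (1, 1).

Double-and-add on 10 = (1010)₂. Start with G = (1, 1) for the leading 1-bit.
double: tangent at (1, 1): λ = (3·1² + 13)/(2·1) ≡ 16/2. 2⁻¹ ≡ 9 (mod 17), so λ ≡ 16·9 ≡ 8.
  x = λ² - 1 - 1 = 64 - 2 ≡ 11; y = λ·(1 - 11) - 1 ≡ 4. → (11, 4)
double: tangent at (11, 4): λ = (3·11² + 13)/(2·4) ≡ 2/8. 8⁻¹ ≡ 15 (mod 17), so λ ≡ 2·15 ≡ 13.
  x = λ² - 11 - 11 = 169 - 22 ≡ 11; y = λ·(11 - 11) - 4 ≡ 13. → (11, 13)
add G: (11, 13) + (1, 1). λ = (1 - 13)/(1 - 11) ≡ 5/7 mod 17. 7⁻¹ ≡ 5 (mod 17), so λ ≡ 8.
  x = λ² - 11 - 1 = 64 - 12 ≡ 1; y = λ·(11 - 1) - 13 ≡ 16. → (1, 16)
double: tangent at (1, 16): λ = (3·1² + 13)/(2·16) ≡ 16/15. 15⁻¹ ≡ 8 (mod 17) since 15·8 = 120 ≡ 1, so λ ≡ 16·8 ≡ 9.
  x = λ² - 1 - 1 = 81 - 2 ≡ 11; y = λ·(1 - 11) - 16 ≡ 13. → (11, 13)

(11, 13)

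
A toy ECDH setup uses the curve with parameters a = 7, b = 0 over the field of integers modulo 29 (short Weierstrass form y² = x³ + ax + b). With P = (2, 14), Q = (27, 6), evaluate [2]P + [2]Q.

First 2P:
Repeated addition: build up to 2P.
2P: tangent at (2, 14): λ = (3·2² + 7)/(2·14) ≡ 19/28. 28⁻¹ ≡ 28 (mod 29) since 28·28 = 784 ≡ 1, so λ ≡ 19·28 ≡ 10.
  x = λ² - 2 - 2 = 100 - 4 ≡ 9; y = λ·(2 - 9) - 14 ≡ 3. → (9, 3)
2P = (9, 3).
Next 2Q:
Repeated addition: build up to 2Q.
2Q: tangent at (27, 6): λ = (3·27² + 7)/(2·6) ≡ 19/12. 12⁻¹ ≡ 17 (mod 29), so λ ≡ 19·17 ≡ 4.
  x = λ² - 27 - 27 = 16 - 54 ≡ 20; y = λ·(27 - 20) - 6 ≡ 22. → (20, 22)
2Q = (20, 22).
Finally 2P + 2Q:
(9, 3) + (20, 22). λ = (22 - 3)/(20 - 9) ≡ 19/11 mod 29. 11⁻¹ ≡ 8 (mod 29) since 11·8 = 88 ≡ 1, so λ ≡ 7.
  x = λ² - 9 - 20 = 49 - 29 ≡ 20; y = λ·(9 - 20) - 3 ≡ 7. → (20, 7)

(20, 7)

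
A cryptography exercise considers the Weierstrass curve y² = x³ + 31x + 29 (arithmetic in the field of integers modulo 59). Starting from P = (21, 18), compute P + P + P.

(8, 50)

Repeated addition: build up to 3P.
2P: tangent at (21, 18): λ = (3·21² + 31)/(2·18) ≡ 56/36. 36⁻¹ ≡ 41 (mod 59), so λ ≡ 56·41 ≡ 54.
  x = λ² - 21 - 21 = 2916 - 42 ≡ 42; y = λ·(21 - 42) - 18 ≡ 28. → (42, 28)
3P: (42, 28) + (21, 18). λ = (18 - 28)/(21 - 42) ≡ 49/38 mod 59. 38⁻¹ ≡ 14 (mod 59) since 38·14 = 532 ≡ 1, so λ ≡ 37.
  x = λ² - 42 - 21 = 1369 - 63 ≡ 8; y = λ·(42 - 8) - 28 ≡ 50. → (8, 50)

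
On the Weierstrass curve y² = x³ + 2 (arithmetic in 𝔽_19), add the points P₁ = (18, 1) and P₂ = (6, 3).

(4, 3)

(18, 1) + (6, 3). λ = (3 - 1)/(6 - 18) ≡ 2/7 mod 19. 7⁻¹ ≡ 11 (mod 19), so λ ≡ 3.
  x = λ² - 18 - 6 = 9 - 24 ≡ 4; y = λ·(18 - 4) - 1 ≡ 3. → (4, 3)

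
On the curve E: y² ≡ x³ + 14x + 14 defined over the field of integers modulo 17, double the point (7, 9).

(16, 4)

tangent at (7, 9): λ = (3·7² + 14)/(2·9) ≡ 8/1. 1⁻¹ ≡ 1 (mod 17), so λ ≡ 8·1 ≡ 8.
  x = λ² - 7 - 7 = 64 - 14 ≡ 16; y = λ·(7 - 16) - 9 ≡ 4. → (16, 4)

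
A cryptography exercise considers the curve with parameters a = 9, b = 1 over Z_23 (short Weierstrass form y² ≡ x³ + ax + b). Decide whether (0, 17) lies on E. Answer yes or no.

y² = 17² ≡ 13; x³ + 9x + 1 = 1 ≡ 1 (mod 23). 13 ≠ 1.

no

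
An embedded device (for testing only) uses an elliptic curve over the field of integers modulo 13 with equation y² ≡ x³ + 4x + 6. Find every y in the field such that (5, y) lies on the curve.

x³ + 4x + 6 = 151 ≡ 8 (mod 13).
8 is a non-residue mod 13; no y exists.

none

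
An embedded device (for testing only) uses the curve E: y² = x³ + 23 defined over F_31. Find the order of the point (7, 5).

2P: tangent at (7, 5): λ = (3·7² + 0)/(2·5) ≡ 23/10. 10⁻¹ ≡ 28 (mod 31) since 10·28 = 280 ≡ 1, so λ ≡ 23·28 ≡ 24.
  x = λ² - 7 - 7 = 576 - 14 ≡ 4; y = λ·(7 - 4) - 5 ≡ 5. → (4, 5)
3P: (4, 5) + (7, 5). λ = (5 - 5)/(7 - 4) ≡ 0/3 mod 31. 3⁻¹ ≡ 21 (mod 31) since 3·21 = 63 ≡ 1, so λ ≡ 0.
  x = λ² - 4 - 7 = 0 - 11 ≡ 20; y = λ·(4 - 20) - 5 ≡ 26. → (20, 26)
4P: (20, 26) + (7, 5). λ = (5 - 26)/(7 - 20) ≡ 10/18 mod 31. 18⁻¹ ≡ 19 (mod 31), so λ ≡ 4.
  x = λ² - 20 - 7 = 16 - 27 ≡ 20; y = λ·(20 - 20) - 26 ≡ 5. → (20, 5)
5P: (20, 5) + (7, 5). λ = (5 - 5)/(7 - 20) ≡ 0/18 mod 31. 18⁻¹ ≡ 19 (mod 31), so λ ≡ 0.
  x = λ² - 20 - 7 = 0 - 27 ≡ 4; y = λ·(20 - 4) - 5 ≡ 26. → (4, 26)
6P: (4, 26) + (7, 5). λ = (5 - 26)/(7 - 4) ≡ 10/3 mod 31. 3⁻¹ ≡ 21 (mod 31), so λ ≡ 24.
  x = λ² - 4 - 7 = 576 - 11 ≡ 7; y = λ·(4 - 7) - 26 ≡ 26. → (7, 26)
7P: (7, 26) + (7, 5): same x and y₁ ≡ -y₂, so the sum is the point at infinity.
7P = the point at infinity, so the order is 7.

7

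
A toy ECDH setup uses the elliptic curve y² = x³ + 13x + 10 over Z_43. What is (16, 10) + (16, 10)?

tangent at (16, 10): λ = (3·16² + 13)/(2·10) ≡ 7/20. 20⁻¹ ≡ 28 (mod 43) since 20·28 = 560 ≡ 1, so λ ≡ 7·28 ≡ 24.
  x = λ² - 16 - 16 = 576 - 32 ≡ 28; y = λ·(16 - 28) - 10 ≡ 3. → (28, 3)

(28, 3)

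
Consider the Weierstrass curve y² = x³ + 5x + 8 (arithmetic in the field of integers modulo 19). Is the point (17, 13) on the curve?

y² = 13² ≡ 17; x³ + 5x + 8 = 5006 ≡ 9 (mod 19). 17 ≠ 9.

no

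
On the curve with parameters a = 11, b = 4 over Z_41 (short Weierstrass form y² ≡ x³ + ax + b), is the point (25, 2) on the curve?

y² = 2² ≡ 4; x³ + 11x + 4 = 15904 ≡ 37 (mod 41). 4 ≠ 37.

no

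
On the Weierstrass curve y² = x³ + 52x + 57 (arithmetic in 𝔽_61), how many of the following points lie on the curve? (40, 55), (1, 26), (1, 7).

(40, 55): 55² ≡ 36, rhs ≡ 13 → off.
(1, 26): 26² ≡ 5, rhs ≡ 49 → off.
(1, 7): 7² ≡ 49, rhs ≡ 49 → on.

1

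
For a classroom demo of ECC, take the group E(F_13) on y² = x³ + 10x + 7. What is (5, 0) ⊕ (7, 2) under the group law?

(2, 3)

(5, 0) + (7, 2). λ = (2 - 0)/(7 - 5) ≡ 2/2 mod 13. 2⁻¹ ≡ 7 (mod 13) since 2·7 = 14 ≡ 1, so λ ≡ 1.
  x = λ² - 5 - 7 = 1 - 12 ≡ 2; y = λ·(5 - 2) - 0 ≡ 3. → (2, 3)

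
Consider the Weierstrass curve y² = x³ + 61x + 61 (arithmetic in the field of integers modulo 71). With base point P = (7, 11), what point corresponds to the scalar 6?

(59, 50)

Repeated addition: build up to 6P.
2P: tangent at (7, 11): λ = (3·7² + 61)/(2·11) ≡ 66/22. 22⁻¹ ≡ 42 (mod 71) since 22·42 = 924 ≡ 1, so λ ≡ 66·42 ≡ 3.
  x = λ² - 7 - 7 = 9 - 14 ≡ 66; y = λ·(7 - 66) - 11 ≡ 25. → (66, 25)
3P: (66, 25) + (7, 11). λ = (11 - 25)/(7 - 66) ≡ 57/12 mod 71. 12⁻¹ ≡ 6 (mod 71), so λ ≡ 58.
  x = λ² - 66 - 7 = 3364 - 73 ≡ 25; y = λ·(66 - 25) - 25 ≡ 10. → (25, 10)
4P: (25, 10) + (7, 11). λ = (11 - 10)/(7 - 25) ≡ 1/53 mod 71. 53⁻¹ ≡ 67 (mod 71), so λ ≡ 67.
  x = λ² - 25 - 7 = 4489 - 32 ≡ 55; y = λ·(25 - 55) - 10 ≡ 39. → (55, 39)
5P: (55, 39) + (7, 11). λ = (11 - 39)/(7 - 55) ≡ 43/23 mod 71. 23⁻¹ ≡ 34 (mod 71), so λ ≡ 42.
  x = λ² - 55 - 7 = 1764 - 62 ≡ 69; y = λ·(55 - 69) - 39 ≡ 12. → (69, 12)
6P: (69, 12) + (7, 11). λ = (11 - 12)/(7 - 69) ≡ 70/9 mod 71. 9⁻¹ ≡ 8 (mod 71) since 9·8 = 72 ≡ 1, so λ ≡ 63.
  x = λ² - 69 - 7 = 3969 - 76 ≡ 59; y = λ·(69 - 59) - 12 ≡ 50. → (59, 50)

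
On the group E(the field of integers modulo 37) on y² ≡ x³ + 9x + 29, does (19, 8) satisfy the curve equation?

no

y² = 8² ≡ 27; x³ + 9x + 29 = 7059 ≡ 29 (mod 37). 27 ≠ 29.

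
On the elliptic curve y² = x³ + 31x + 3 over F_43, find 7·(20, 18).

Write P = (20, 18).
Double-and-add on 7 = (111)₂. Start with P = (20, 18) for the leading 1-bit.
double: tangent at (20, 18): λ = (3·20² + 31)/(2·18) ≡ 27/36. 36⁻¹ ≡ 6 (mod 43) since 36·6 = 216 ≡ 1, so λ ≡ 27·6 ≡ 33.
  x = λ² - 20 - 20 = 1089 - 40 ≡ 17; y = λ·(20 - 17) - 18 ≡ 38. → (17, 38)
add P: (17, 38) + (20, 18). λ = (18 - 38)/(20 - 17) ≡ 23/3 mod 43. 3⁻¹ ≡ 29 (mod 43), so λ ≡ 22.
  x = λ² - 17 - 20 = 484 - 37 ≡ 17; y = λ·(17 - 17) - 38 ≡ 5. → (17, 5)
double: tangent at (17, 5): λ = (3·17² + 31)/(2·5) ≡ 38/10. 10⁻¹ ≡ 13 (mod 43), so λ ≡ 38·13 ≡ 21.
  x = λ² - 17 - 17 = 441 - 34 ≡ 20; y = λ·(17 - 20) - 5 ≡ 18. → (20, 18)
add P: tangent at (20, 18): λ = (3·20² + 31)/(2·18) ≡ 27/36. 36⁻¹ ≡ 6 (mod 43) since 36·6 = 216 ≡ 1, so λ ≡ 27·6 ≡ 33.
  x = λ² - 20 - 20 = 1089 - 40 ≡ 17; y = λ·(20 - 17) - 18 ≡ 38. → (17, 38)

(17, 38)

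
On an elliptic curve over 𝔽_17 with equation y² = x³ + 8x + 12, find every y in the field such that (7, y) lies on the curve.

x³ + 8x + 12 = 411 ≡ 3 (mod 17).
3 is a non-residue mod 17; no y exists.

none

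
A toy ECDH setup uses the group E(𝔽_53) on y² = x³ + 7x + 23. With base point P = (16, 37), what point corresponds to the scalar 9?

(25, 33)

Double-and-add on 9 = (1001)₂. Start with P = (16, 37) for the leading 1-bit.
double: tangent at (16, 37): λ = (3·16² + 7)/(2·37) ≡ 33/21. 21⁻¹ ≡ 48 (mod 53) since 21·48 = 1008 ≡ 1, so λ ≡ 33·48 ≡ 47.
  x = λ² - 16 - 16 = 2209 - 32 ≡ 4; y = λ·(16 - 4) - 37 ≡ 50. → (4, 50)
double: tangent at (4, 50): λ = (3·4² + 7)/(2·50) ≡ 2/47. 47⁻¹ ≡ 44 (mod 53), so λ ≡ 2·44 ≡ 35.
  x = λ² - 4 - 4 = 1225 - 8 ≡ 51; y = λ·(4 - 51) - 50 ≡ 1. → (51, 1)
double: tangent at (51, 1): λ = (3·51² + 7)/(2·1) ≡ 19/2. 2⁻¹ ≡ 27 (mod 53), so λ ≡ 19·27 ≡ 36.
  x = λ² - 51 - 51 = 1296 - 102 ≡ 28; y = λ·(51 - 28) - 1 ≡ 32. → (28, 32)
add P: (28, 32) + (16, 37). λ = (37 - 32)/(16 - 28) ≡ 5/41 mod 53. 41⁻¹ ≡ 22 (mod 53), so λ ≡ 4.
  x = λ² - 28 - 16 = 16 - 44 ≡ 25; y = λ·(28 - 25) - 32 ≡ 33. → (25, 33)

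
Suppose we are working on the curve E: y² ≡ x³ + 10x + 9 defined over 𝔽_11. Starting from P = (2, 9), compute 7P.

Repeated addition: build up to 7P.
2P: tangent at (2, 9): λ = (3·2² + 10)/(2·9) ≡ 0/7. 7⁻¹ ≡ 8 (mod 11), so λ ≡ 0·8 ≡ 0.
  x = λ² - 2 - 2 = 0 - 4 ≡ 7; y = λ·(2 - 7) - 9 ≡ 2. → (7, 2)
3P: (7, 2) + (2, 9). λ = (9 - 2)/(2 - 7) ≡ 7/6 mod 11. 6⁻¹ ≡ 2 (mod 11) since 6·2 = 12 ≡ 1, so λ ≡ 3.
  x = λ² - 7 - 2 = 9 - 9 ≡ 0; y = λ·(7 - 0) - 2 ≡ 8. → (0, 8)
4P: (0, 8) + (2, 9). λ = (9 - 8)/(2 - 0) ≡ 1/2 mod 11. 2⁻¹ ≡ 6 (mod 11) since 2·6 = 12 ≡ 1, so λ ≡ 6.
  x = λ² - 0 - 2 = 36 - 2 ≡ 1; y = λ·(0 - 1) - 8 ≡ 8. → (1, 8)
5P: (1, 8) + (2, 9). λ = (9 - 8)/(2 - 1) ≡ 1/1 mod 11. 1⁻¹ ≡ 1 (mod 11) since 1·1 = 1 ≡ 1, so λ ≡ 1.
  x = λ² - 1 - 2 = 1 - 3 ≡ 9; y = λ·(1 - 9) - 8 ≡ 6. → (9, 6)
6P: (9, 6) + (2, 9). λ = (9 - 6)/(2 - 9) ≡ 3/4 mod 11. 4⁻¹ ≡ 3 (mod 11), so λ ≡ 9.
  x = λ² - 9 - 2 = 81 - 11 ≡ 4; y = λ·(9 - 4) - 6 ≡ 6. → (4, 6)
7P: (4, 6) + (2, 9). λ = (9 - 6)/(2 - 4) ≡ 3/9 mod 11. 9⁻¹ ≡ 5 (mod 11), so λ ≡ 4.
  x = λ² - 4 - 2 = 16 - 6 ≡ 10; y = λ·(4 - 10) - 6 ≡ 3. → (10, 3)

(10, 3)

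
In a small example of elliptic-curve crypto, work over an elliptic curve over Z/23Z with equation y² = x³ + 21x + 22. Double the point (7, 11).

tangent at (7, 11): λ = (3·7² + 21)/(2·11) ≡ 7/22. 22⁻¹ ≡ 22 (mod 23) since 22·22 = 484 ≡ 1, so λ ≡ 7·22 ≡ 16.
  x = λ² - 7 - 7 = 256 - 14 ≡ 12; y = λ·(7 - 12) - 11 ≡ 1. → (12, 1)

(12, 1)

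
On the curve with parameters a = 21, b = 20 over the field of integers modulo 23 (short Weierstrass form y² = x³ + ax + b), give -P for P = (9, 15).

-(9, 15) = (9, -15 mod 23) = (9, 8).

(9, 8)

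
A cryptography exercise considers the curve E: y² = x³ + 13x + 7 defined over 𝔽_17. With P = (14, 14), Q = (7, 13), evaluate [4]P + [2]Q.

(1, 2)

First 4P:
Double-and-add on 4 = (100)₂. Start with P = (14, 14) for the leading 1-bit.
double: tangent at (14, 14): λ = (3·14² + 13)/(2·14) ≡ 6/11. 11⁻¹ ≡ 14 (mod 17), so λ ≡ 6·14 ≡ 16.
  x = λ² - 14 - 14 = 256 - 28 ≡ 7; y = λ·(14 - 7) - 14 ≡ 13. → (7, 13)
double: tangent at (7, 13): λ = (3·7² + 13)/(2·13) ≡ 7/9. 9⁻¹ ≡ 2 (mod 17), so λ ≡ 7·2 ≡ 14.
  x = λ² - 7 - 7 = 196 - 14 ≡ 12; y = λ·(7 - 12) - 13 ≡ 2. → (12, 2)
4P = (12, 2).
Next 2Q:
Repeated addition: build up to 2Q.
2Q: tangent at (7, 13): λ = (3·7² + 13)/(2·13) ≡ 7/9. 9⁻¹ ≡ 2 (mod 17), so λ ≡ 7·2 ≡ 14.
  x = λ² - 7 - 7 = 196 - 14 ≡ 12; y = λ·(7 - 12) - 13 ≡ 2. → (12, 2)
2Q = (12, 2).
Finally 4P + 2Q:
tangent at (12, 2): λ = (3·12² + 13)/(2·2) ≡ 3/4. 4⁻¹ ≡ 13 (mod 17), so λ ≡ 3·13 ≡ 5.
  x = λ² - 12 - 12 = 25 - 24 ≡ 1; y = λ·(12 - 1) - 2 ≡ 2. → (1, 2)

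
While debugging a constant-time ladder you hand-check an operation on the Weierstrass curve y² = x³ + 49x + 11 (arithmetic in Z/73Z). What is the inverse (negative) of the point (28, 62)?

(28, 11)

-(28, 62) = (28, -62 mod 73) = (28, 11).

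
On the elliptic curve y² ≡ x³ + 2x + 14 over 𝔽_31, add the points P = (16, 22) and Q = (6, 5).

(16, 22) + (6, 5). λ = (5 - 22)/(6 - 16) ≡ 14/21 mod 31. 21⁻¹ ≡ 3 (mod 31) since 21·3 = 63 ≡ 1, so λ ≡ 11.
  x = λ² - 16 - 6 = 121 - 22 ≡ 6; y = λ·(16 - 6) - 22 ≡ 26. → (6, 26)

(6, 26)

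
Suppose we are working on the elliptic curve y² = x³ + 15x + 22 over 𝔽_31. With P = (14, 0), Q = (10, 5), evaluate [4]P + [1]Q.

(10, 5)

First 4P:
Repeated addition: build up to 4P.
2P: (14, 0) + (14, 0): same x and y₁ ≡ -y₂, so the sum is O.
3P: O + (14, 0) = (14, 0) (identity).
4P: (14, 0) + (14, 0): same x and y₁ ≡ -y₂, so the sum is O.
4P = O.
Finally 4P + Q:
O + (10, 5) = (10, 5) (identity).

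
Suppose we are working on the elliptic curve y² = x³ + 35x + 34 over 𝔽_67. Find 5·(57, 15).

Write G = (57, 15).
Double-and-add on 5 = (101)₂. Start with G = (57, 15) for the leading 1-bit.
double: tangent at (57, 15): λ = (3·57² + 35)/(2·15) ≡ 0/30. 30⁻¹ ≡ 38 (mod 67), so λ ≡ 0·38 ≡ 0.
  x = λ² - 57 - 57 = 0 - 114 ≡ 20; y = λ·(57 - 20) - 15 ≡ 52. → (20, 52)
double: tangent at (20, 52): λ = (3·20² + 35)/(2·52) ≡ 29/37. 37⁻¹ ≡ 29 (mod 67), so λ ≡ 29·29 ≡ 37.
  x = λ² - 20 - 20 = 1369 - 40 ≡ 56; y = λ·(20 - 56) - 52 ≡ 23. → (56, 23)
add G: (56, 23) + (57, 15). λ = (15 - 23)/(57 - 56) ≡ 59/1 mod 67. 1⁻¹ ≡ 1 (mod 67), so λ ≡ 59.
  x = λ² - 56 - 57 = 3481 - 113 ≡ 18; y = λ·(56 - 18) - 23 ≡ 8. → (18, 8)

(18, 8)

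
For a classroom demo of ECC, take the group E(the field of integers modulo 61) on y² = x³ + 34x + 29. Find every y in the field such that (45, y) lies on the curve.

x³ + 34x + 29 = 92684 ≡ 25 (mod 61).
Square roots of 25 mod 61: 5 and 56 (since 5² = 25 ≡ 25).

5, 56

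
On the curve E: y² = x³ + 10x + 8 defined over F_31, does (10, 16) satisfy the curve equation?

y² = 16² ≡ 8; x³ + 10x + 8 = 1108 ≡ 23 (mod 31). 8 ≠ 23.

no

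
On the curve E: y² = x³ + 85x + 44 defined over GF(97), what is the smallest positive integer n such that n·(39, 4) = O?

2P: tangent at (39, 4): λ = (3·39² + 85)/(2·4) ≡ 89/8. 8⁻¹ ≡ 85 (mod 97) since 8·85 = 680 ≡ 1, so λ ≡ 89·85 ≡ 96.
  x = λ² - 39 - 39 = 9216 - 78 ≡ 20; y = λ·(39 - 20) - 4 ≡ 74. → (20, 74)
3P: (20, 74) + (39, 4). λ = (4 - 74)/(39 - 20) ≡ 27/19 mod 97. 19⁻¹ ≡ 46 (mod 97) since 19·46 = 874 ≡ 1, so λ ≡ 78.
  x = λ² - 20 - 39 = 6084 - 59 ≡ 11; y = λ·(20 - 11) - 74 ≡ 46. → (11, 46)
4P: (11, 46) + (39, 4). λ = (4 - 46)/(39 - 11) ≡ 55/28 mod 97. 28⁻¹ ≡ 52 (mod 97), so λ ≡ 47.
  x = λ² - 11 - 39 = 2209 - 50 ≡ 25; y = λ·(11 - 25) - 46 ≡ 72. → (25, 72)
5P: (25, 72) + (39, 4). λ = (4 - 72)/(39 - 25) ≡ 29/14 mod 97. 14⁻¹ ≡ 7 (mod 97), so λ ≡ 9.
  x = λ² - 25 - 39 = 81 - 64 ≡ 17; y = λ·(25 - 17) - 72 ≡ 0. → (17, 0)
6P: (17, 0) + (39, 4). λ = (4 - 0)/(39 - 17) ≡ 4/22 mod 97. 22⁻¹ ≡ 75 (mod 97) since 22·75 = 1650 ≡ 1, so λ ≡ 9.
  x = λ² - 17 - 39 = 81 - 56 ≡ 25; y = λ·(17 - 25) - 0 ≡ 25. → (25, 25)
7P: (25, 25) + (39, 4). λ = (4 - 25)/(39 - 25) ≡ 76/14 mod 97. 14⁻¹ ≡ 7 (mod 97), so λ ≡ 47.
  x = λ² - 25 - 39 = 2209 - 64 ≡ 11; y = λ·(25 - 11) - 25 ≡ 51. → (11, 51)
8P: (11, 51) + (39, 4). λ = (4 - 51)/(39 - 11) ≡ 50/28 mod 97. 28⁻¹ ≡ 52 (mod 97), so λ ≡ 78.
  x = λ² - 11 - 39 = 6084 - 50 ≡ 20; y = λ·(11 - 20) - 51 ≡ 23. → (20, 23)
9P: (20, 23) + (39, 4). λ = (4 - 23)/(39 - 20) ≡ 78/19 mod 97. 19⁻¹ ≡ 46 (mod 97) since 19·46 = 874 ≡ 1, so λ ≡ 96.
  x = λ² - 20 - 39 = 9216 - 59 ≡ 39; y = λ·(20 - 39) - 23 ≡ 93. → (39, 93)
10P: (39, 93) + (39, 4): same x and y₁ ≡ -y₂, so the sum is O.
10P = O, so the order is 10.

10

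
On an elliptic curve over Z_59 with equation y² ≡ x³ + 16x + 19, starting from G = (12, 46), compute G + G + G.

(20, 16)

Repeated addition: build up to 3G.
2G: tangent at (12, 46): λ = (3·12² + 16)/(2·46) ≡ 35/33. 33⁻¹ ≡ 34 (mod 59) since 33·34 = 1122 ≡ 1, so λ ≡ 35·34 ≡ 10.
  x = λ² - 12 - 12 = 100 - 24 ≡ 17; y = λ·(12 - 17) - 46 ≡ 22. → (17, 22)
3G: (17, 22) + (12, 46). λ = (46 - 22)/(12 - 17) ≡ 24/54 mod 59. 54⁻¹ ≡ 47 (mod 59) since 54·47 = 2538 ≡ 1, so λ ≡ 7.
  x = λ² - 17 - 12 = 49 - 29 ≡ 20; y = λ·(17 - 20) - 22 ≡ 16. → (20, 16)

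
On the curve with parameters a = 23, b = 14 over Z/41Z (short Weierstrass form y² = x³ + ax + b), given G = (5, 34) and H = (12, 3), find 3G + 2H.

First 3G:
Repeated addition: build up to 3G.
2G: tangent at (5, 34): λ = (3·5² + 23)/(2·34) ≡ 16/27. 27⁻¹ ≡ 38 (mod 41) since 27·38 = 1026 ≡ 1, so λ ≡ 16·38 ≡ 34.
  x = λ² - 5 - 5 = 1156 - 10 ≡ 39; y = λ·(5 - 39) - 34 ≡ 40. → (39, 40)
3G: (39, 40) + (5, 34). λ = (34 - 40)/(5 - 39) ≡ 35/7 mod 41. 7⁻¹ ≡ 6 (mod 41) since 7·6 = 42 ≡ 1, so λ ≡ 5.
  x = λ² - 39 - 5 = 25 - 44 ≡ 22; y = λ·(39 - 22) - 40 ≡ 4. → (22, 4)
3G = (22, 4).
Next 2H:
Repeated addition: build up to 2H.
2H: tangent at (12, 3): λ = (3·12² + 23)/(2·3) ≡ 4/6. 6⁻¹ ≡ 7 (mod 41), so λ ≡ 4·7 ≡ 28.
  x = λ² - 12 - 12 = 784 - 24 ≡ 22; y = λ·(12 - 22) - 3 ≡ 4. → (22, 4)
2H = (22, 4).
Finally 3G + 2H:
tangent at (22, 4): λ = (3·22² + 23)/(2·4) ≡ 40/8. 8⁻¹ ≡ 36 (mod 41) since 8·36 = 288 ≡ 1, so λ ≡ 40·36 ≡ 5.
  x = λ² - 22 - 22 = 25 - 44 ≡ 22; y = λ·(22 - 22) - 4 ≡ 37. → (22, 37)

(22, 37)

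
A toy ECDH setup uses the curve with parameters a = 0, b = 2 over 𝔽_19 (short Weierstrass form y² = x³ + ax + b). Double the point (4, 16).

tangent at (4, 16): λ = (3·4² + 0)/(2·16) ≡ 10/13. 13⁻¹ ≡ 3 (mod 19), so λ ≡ 10·3 ≡ 11.
  x = λ² - 4 - 4 = 121 - 8 ≡ 18; y = λ·(4 - 18) - 16 ≡ 1. → (18, 1)

(18, 1)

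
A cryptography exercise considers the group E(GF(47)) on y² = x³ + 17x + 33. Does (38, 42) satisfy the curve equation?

y² = 42² ≡ 25; x³ + 17x + 33 = 55551 ≡ 44 (mod 47). 25 ≠ 44.

no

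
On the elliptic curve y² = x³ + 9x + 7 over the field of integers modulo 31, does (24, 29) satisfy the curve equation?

yes

y² = 29² ≡ 4; x³ + 9x + 7 = 14047 ≡ 4 (mod 31). 4 = 4.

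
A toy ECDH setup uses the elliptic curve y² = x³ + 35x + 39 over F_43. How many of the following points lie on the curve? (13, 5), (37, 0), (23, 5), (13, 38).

(13, 5): 5² ≡ 25, rhs ≡ 25 → on.
(37, 0): 0² ≡ 0, rhs ≡ 0 → on.
(23, 5): 5² ≡ 25, rhs ≡ 25 → on.
(13, 38): 38² ≡ 25, rhs ≡ 25 → on.

4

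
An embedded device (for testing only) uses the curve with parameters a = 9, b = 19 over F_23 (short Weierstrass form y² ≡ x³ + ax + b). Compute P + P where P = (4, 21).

tangent at (4, 21): λ = (3·4² + 9)/(2·21) ≡ 11/19. 19⁻¹ ≡ 17 (mod 23) since 19·17 = 323 ≡ 1, so λ ≡ 11·17 ≡ 3.
  x = λ² - 4 - 4 = 9 - 8 ≡ 1; y = λ·(4 - 1) - 21 ≡ 11. → (1, 11)

(1, 11)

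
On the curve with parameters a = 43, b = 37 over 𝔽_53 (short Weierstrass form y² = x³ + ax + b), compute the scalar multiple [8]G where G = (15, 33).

Double-and-add on 8 = (1000)₂. Start with G = (15, 33) for the leading 1-bit.
double: tangent at (15, 33): λ = (3·15² + 43)/(2·33) ≡ 29/13. 13⁻¹ ≡ 49 (mod 53) since 13·49 = 637 ≡ 1, so λ ≡ 29·49 ≡ 43.
  x = λ² - 15 - 15 = 1849 - 30 ≡ 17; y = λ·(15 - 17) - 33 ≡ 40. → (17, 40)
double: tangent at (17, 40): λ = (3·17² + 43)/(2·40) ≡ 9/27. 27⁻¹ ≡ 2 (mod 53), so λ ≡ 9·2 ≡ 18.
  x = λ² - 17 - 17 = 324 - 34 ≡ 25; y = λ·(17 - 25) - 40 ≡ 28. → (25, 28)
double: tangent at (25, 28): λ = (3·25² + 43)/(2·28) ≡ 10/3. 3⁻¹ ≡ 18 (mod 53), so λ ≡ 10·18 ≡ 21.
  x = λ² - 25 - 25 = 441 - 50 ≡ 20; y = λ·(25 - 20) - 28 ≡ 24. → (20, 24)

(20, 24)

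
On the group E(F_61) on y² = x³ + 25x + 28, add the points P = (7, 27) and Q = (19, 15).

(7, 27) + (19, 15). λ = (15 - 27)/(19 - 7) ≡ 49/12 mod 61. 12⁻¹ ≡ 56 (mod 61) since 12·56 = 672 ≡ 1, so λ ≡ 60.
  x = λ² - 7 - 19 = 3600 - 26 ≡ 36; y = λ·(7 - 36) - 27 ≡ 2. → (36, 2)

(36, 2)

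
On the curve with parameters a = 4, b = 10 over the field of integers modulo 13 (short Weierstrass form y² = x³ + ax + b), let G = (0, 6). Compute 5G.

(4, 5)

Double-and-add on 5 = (101)₂. Start with G = (0, 6) for the leading 1-bit.
double: tangent at (0, 6): λ = (3·0² + 4)/(2·6) ≡ 4/12. 12⁻¹ ≡ 12 (mod 13), so λ ≡ 4·12 ≡ 9.
  x = λ² - 0 - 0 = 81 - 0 ≡ 3; y = λ·(0 - 3) - 6 ≡ 6. → (3, 6)
double: tangent at (3, 6): λ = (3·3² + 4)/(2·6) ≡ 5/12. 12⁻¹ ≡ 12 (mod 13), so λ ≡ 5·12 ≡ 8.
  x = λ² - 3 - 3 = 64 - 6 ≡ 6; y = λ·(3 - 6) - 6 ≡ 9. → (6, 9)
add G: (6, 9) + (0, 6). λ = (6 - 9)/(0 - 6) ≡ 10/7 mod 13. 7⁻¹ ≡ 2 (mod 13) since 7·2 = 14 ≡ 1, so λ ≡ 7.
  x = λ² - 6 - 0 = 49 - 6 ≡ 4; y = λ·(6 - 4) - 9 ≡ 5. → (4, 5)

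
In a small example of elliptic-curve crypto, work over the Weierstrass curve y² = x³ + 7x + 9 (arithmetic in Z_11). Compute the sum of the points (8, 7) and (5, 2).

(2, 3)

(8, 7) + (5, 2). λ = (2 - 7)/(5 - 8) ≡ 6/8 mod 11. 8⁻¹ ≡ 7 (mod 11), so λ ≡ 9.
  x = λ² - 8 - 5 = 81 - 13 ≡ 2; y = λ·(8 - 2) - 7 ≡ 3. → (2, 3)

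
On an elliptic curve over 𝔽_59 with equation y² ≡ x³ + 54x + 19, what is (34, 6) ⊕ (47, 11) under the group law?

(34, 6) + (47, 11). λ = (11 - 6)/(47 - 34) ≡ 5/13 mod 59. 13⁻¹ ≡ 50 (mod 59) since 13·50 = 650 ≡ 1, so λ ≡ 14.
  x = λ² - 34 - 47 = 196 - 81 ≡ 56; y = λ·(34 - 56) - 6 ≡ 40. → (56, 40)

(56, 40)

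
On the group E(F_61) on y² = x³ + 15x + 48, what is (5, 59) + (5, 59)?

tangent at (5, 59): λ = (3·5² + 15)/(2·59) ≡ 29/57. 57⁻¹ ≡ 15 (mod 61), so λ ≡ 29·15 ≡ 8.
  x = λ² - 5 - 5 = 64 - 10 ≡ 54; y = λ·(5 - 54) - 59 ≡ 37. → (54, 37)

(54, 37)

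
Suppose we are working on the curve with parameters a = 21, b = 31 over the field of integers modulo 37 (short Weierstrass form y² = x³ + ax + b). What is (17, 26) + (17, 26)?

(3, 11)

tangent at (17, 26): λ = (3·17² + 21)/(2·26) ≡ 0/15. 15⁻¹ ≡ 5 (mod 37), so λ ≡ 0·5 ≡ 0.
  x = λ² - 17 - 17 = 0 - 34 ≡ 3; y = λ·(17 - 3) - 26 ≡ 11. → (3, 11)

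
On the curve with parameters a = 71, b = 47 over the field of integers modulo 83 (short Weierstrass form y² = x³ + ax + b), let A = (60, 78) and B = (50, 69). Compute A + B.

(51, 38)

(60, 78) + (50, 69). λ = (69 - 78)/(50 - 60) ≡ 74/73 mod 83. 73⁻¹ ≡ 58 (mod 83), so λ ≡ 59.
  x = λ² - 60 - 50 = 3481 - 110 ≡ 51; y = λ·(60 - 51) - 78 ≡ 38. → (51, 38)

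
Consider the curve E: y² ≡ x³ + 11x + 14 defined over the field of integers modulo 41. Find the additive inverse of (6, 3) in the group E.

(6, 38)

-(6, 3) = (6, -3 mod 41) = (6, 38).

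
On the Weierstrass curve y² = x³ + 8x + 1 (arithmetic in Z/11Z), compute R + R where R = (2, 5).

(0, 10)

tangent at (2, 5): λ = (3·2² + 8)/(2·5) ≡ 9/10. 10⁻¹ ≡ 10 (mod 11), so λ ≡ 9·10 ≡ 2.
  x = λ² - 2 - 2 = 4 - 4 ≡ 0; y = λ·(2 - 0) - 5 ≡ 10. → (0, 10)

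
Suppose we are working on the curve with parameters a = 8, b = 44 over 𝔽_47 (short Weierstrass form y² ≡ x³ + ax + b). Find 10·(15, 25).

(2, 16)

Write P = (15, 25).
Repeated addition: build up to 10P.
2P: tangent at (15, 25): λ = (3·15² + 8)/(2·25) ≡ 25/3. 3⁻¹ ≡ 16 (mod 47) since 3·16 = 48 ≡ 1, so λ ≡ 25·16 ≡ 24.
  x = λ² - 15 - 15 = 576 - 30 ≡ 29; y = λ·(15 - 29) - 25 ≡ 15. → (29, 15)
3P: (29, 15) + (15, 25). λ = (25 - 15)/(15 - 29) ≡ 10/33 mod 47. 33⁻¹ ≡ 10 (mod 47), so λ ≡ 6.
  x = λ² - 29 - 15 = 36 - 44 ≡ 39; y = λ·(29 - 39) - 15 ≡ 19. → (39, 19)
4P: (39, 19) + (15, 25). λ = (25 - 19)/(15 - 39) ≡ 6/23 mod 47. 23⁻¹ ≡ 45 (mod 47), so λ ≡ 35.
  x = λ² - 39 - 15 = 1225 - 54 ≡ 43; y = λ·(39 - 43) - 19 ≡ 29. → (43, 29)
5P: (43, 29) + (15, 25). λ = (25 - 29)/(15 - 43) ≡ 43/19 mod 47. 19⁻¹ ≡ 5 (mod 47), so λ ≡ 27.
  x = λ² - 43 - 15 = 729 - 58 ≡ 13; y = λ·(43 - 13) - 29 ≡ 29. → (13, 29)
6P: (13, 29) + (15, 25). λ = (25 - 29)/(15 - 13) ≡ 43/2 mod 47. 2⁻¹ ≡ 24 (mod 47) since 2·24 = 48 ≡ 1, so λ ≡ 45.
  x = λ² - 13 - 15 = 2025 - 28 ≡ 23; y = λ·(13 - 23) - 29 ≡ 38. → (23, 38)
7P: (23, 38) + (15, 25). λ = (25 - 38)/(15 - 23) ≡ 34/39 mod 47. 39⁻¹ ≡ 41 (mod 47), so λ ≡ 31.
  x = λ² - 23 - 15 = 961 - 38 ≡ 30; y = λ·(23 - 30) - 38 ≡ 27. → (30, 27)
8P: (30, 27) + (15, 25). λ = (25 - 27)/(15 - 30) ≡ 45/32 mod 47. 32⁻¹ ≡ 25 (mod 47), so λ ≡ 44.
  x = λ² - 30 - 15 = 1936 - 45 ≡ 11; y = λ·(30 - 11) - 27 ≡ 10. → (11, 10)
9P: (11, 10) + (15, 25). λ = (25 - 10)/(15 - 11) ≡ 15/4 mod 47. 4⁻¹ ≡ 12 (mod 47), so λ ≡ 39.
  x = λ² - 11 - 15 = 1521 - 26 ≡ 38; y = λ·(11 - 38) - 10 ≡ 18. → (38, 18)
10P: (38, 18) + (15, 25). λ = (25 - 18)/(15 - 38) ≡ 7/24 mod 47. 24⁻¹ ≡ 2 (mod 47), so λ ≡ 14.
  x = λ² - 38 - 15 = 196 - 53 ≡ 2; y = λ·(38 - 2) - 18 ≡ 16. → (2, 16)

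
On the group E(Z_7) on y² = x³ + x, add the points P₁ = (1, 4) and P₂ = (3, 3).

(5, 5)

(1, 4) + (3, 3). λ = (3 - 4)/(3 - 1) ≡ 6/2 mod 7. 2⁻¹ ≡ 4 (mod 7), so λ ≡ 3.
  x = λ² - 1 - 3 = 9 - 4 ≡ 5; y = λ·(1 - 5) - 4 ≡ 5. → (5, 5)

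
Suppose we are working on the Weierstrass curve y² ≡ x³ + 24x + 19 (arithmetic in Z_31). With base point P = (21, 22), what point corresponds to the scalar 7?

(5, 27)

Double-and-add on 7 = (111)₂. Start with P = (21, 22) for the leading 1-bit.
double: tangent at (21, 22): λ = (3·21² + 24)/(2·22) ≡ 14/13. 13⁻¹ ≡ 12 (mod 31), so λ ≡ 14·12 ≡ 13.
  x = λ² - 21 - 21 = 169 - 42 ≡ 3; y = λ·(21 - 3) - 22 ≡ 26. → (3, 26)
add P: (3, 26) + (21, 22). λ = (22 - 26)/(21 - 3) ≡ 27/18 mod 31. 18⁻¹ ≡ 19 (mod 31) since 18·19 = 342 ≡ 1, so λ ≡ 17.
  x = λ² - 3 - 21 = 289 - 24 ≡ 17; y = λ·(3 - 17) - 26 ≡ 15. → (17, 15)
double: tangent at (17, 15): λ = (3·17² + 24)/(2·15) ≡ 23/30. 30⁻¹ ≡ 30 (mod 31), so λ ≡ 23·30 ≡ 8.
  x = λ² - 17 - 17 = 64 - 34 ≡ 30; y = λ·(17 - 30) - 15 ≡ 5. → (30, 5)
add P: (30, 5) + (21, 22). λ = (22 - 5)/(21 - 30) ≡ 17/22 mod 31. 22⁻¹ ≡ 24 (mod 31), so λ ≡ 5.
  x = λ² - 30 - 21 = 25 - 51 ≡ 5; y = λ·(30 - 5) - 5 ≡ 27. → (5, 27)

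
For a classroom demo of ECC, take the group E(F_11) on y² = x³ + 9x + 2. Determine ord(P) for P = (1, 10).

3

2P: tangent at (1, 10): λ = (3·1² + 9)/(2·10) ≡ 1/9. 9⁻¹ ≡ 5 (mod 11), so λ ≡ 1·5 ≡ 5.
  x = λ² - 1 - 1 = 25 - 2 ≡ 1; y = λ·(1 - 1) - 10 ≡ 1. → (1, 1)
3P: (1, 1) + (1, 10): same x and y₁ ≡ -y₂, so the sum is the point at infinity.
3P = the point at infinity, so the order is 3.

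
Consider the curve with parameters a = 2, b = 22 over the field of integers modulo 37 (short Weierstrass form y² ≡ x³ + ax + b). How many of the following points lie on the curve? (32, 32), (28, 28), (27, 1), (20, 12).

(32, 32): 32² ≡ 25, rhs ≡ 35 → off.
(28, 28): 28² ≡ 7, rhs ≡ 15 → off.
(27, 1): 1² ≡ 1, rhs ≡ 1 → on.
(20, 12): 12² ≡ 33, rhs ≡ 33 → on.

2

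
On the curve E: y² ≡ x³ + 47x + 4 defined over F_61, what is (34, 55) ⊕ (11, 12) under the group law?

(12, 10)

(34, 55) + (11, 12). λ = (12 - 55)/(11 - 34) ≡ 18/38 mod 61. 38⁻¹ ≡ 53 (mod 61), so λ ≡ 39.
  x = λ² - 34 - 11 = 1521 - 45 ≡ 12; y = λ·(34 - 12) - 55 ≡ 10. → (12, 10)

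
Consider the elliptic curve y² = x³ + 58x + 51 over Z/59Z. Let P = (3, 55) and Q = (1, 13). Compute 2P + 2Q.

(57, 35)

First 2P:
Repeated addition: build up to 2P.
2P: tangent at (3, 55): λ = (3·3² + 58)/(2·55) ≡ 26/51. 51⁻¹ ≡ 22 (mod 59), so λ ≡ 26·22 ≡ 41.
  x = λ² - 3 - 3 = 1681 - 6 ≡ 23; y = λ·(3 - 23) - 55 ≡ 10. → (23, 10)
2P = (23, 10).
Next 2Q:
Repeated addition: build up to 2Q.
2Q: tangent at (1, 13): λ = (3·1² + 58)/(2·13) ≡ 2/26. 26⁻¹ ≡ 25 (mod 59), so λ ≡ 2·25 ≡ 50.
  x = λ² - 1 - 1 = 2500 - 2 ≡ 20; y = λ·(1 - 20) - 13 ≡ 40. → (20, 40)
2Q = (20, 40).
Finally 2P + 2Q:
(23, 10) + (20, 40). λ = (40 - 10)/(20 - 23) ≡ 30/56 mod 59. 56⁻¹ ≡ 39 (mod 59), so λ ≡ 49.
  x = λ² - 23 - 20 = 2401 - 43 ≡ 57; y = λ·(23 - 57) - 10 ≡ 35. → (57, 35)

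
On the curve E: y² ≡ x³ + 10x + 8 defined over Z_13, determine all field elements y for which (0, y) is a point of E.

x³ + 10x + 8 = 8 ≡ 8 (mod 13).
8 is a non-residue mod 13; no y exists.

none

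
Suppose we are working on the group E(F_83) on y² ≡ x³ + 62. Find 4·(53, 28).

Write G = (53, 28).
Repeated addition: build up to 4G.
2G: tangent at (53, 28): λ = (3·53² + 0)/(2·28) ≡ 44/56. 56⁻¹ ≡ 43 (mod 83), so λ ≡ 44·43 ≡ 66.
  x = λ² - 53 - 53 = 4356 - 106 ≡ 17; y = λ·(53 - 17) - 28 ≡ 24. → (17, 24)
3G: (17, 24) + (53, 28). λ = (28 - 24)/(53 - 17) ≡ 4/36 mod 83. 36⁻¹ ≡ 30 (mod 83), so λ ≡ 37.
  x = λ² - 17 - 53 = 1369 - 70 ≡ 54; y = λ·(17 - 54) - 24 ≡ 18. → (54, 18)
4G: (54, 18) + (53, 28). λ = (28 - 18)/(53 - 54) ≡ 10/82 mod 83. 82⁻¹ ≡ 82 (mod 83), so λ ≡ 73.
  x = λ² - 54 - 53 = 5329 - 107 ≡ 76; y = λ·(54 - 76) - 18 ≡ 36. → (76, 36)

(76, 36)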